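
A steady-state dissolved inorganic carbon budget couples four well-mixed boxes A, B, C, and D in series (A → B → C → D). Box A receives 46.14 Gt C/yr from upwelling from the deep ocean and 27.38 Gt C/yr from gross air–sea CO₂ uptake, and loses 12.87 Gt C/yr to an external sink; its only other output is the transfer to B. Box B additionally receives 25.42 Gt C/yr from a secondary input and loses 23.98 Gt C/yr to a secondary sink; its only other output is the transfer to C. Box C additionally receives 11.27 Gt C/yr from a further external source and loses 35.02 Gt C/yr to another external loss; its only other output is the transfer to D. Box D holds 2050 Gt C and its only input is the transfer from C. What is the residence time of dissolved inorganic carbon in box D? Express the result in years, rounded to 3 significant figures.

Box A: F(A→B) = (46.14 + 27.38) − 12.87 = 60.650 Gt C/yr.
Box B: F(B→C) = (60.650 + 25.42) − 23.98 = 62.090 Gt C/yr.
Box C: F(C→D) = (62.090 + 11.27) − 35.02 = 38.340 Gt C/yr.
Box D throughput = its input = 38.340 Gt C/yr; τ = 2050 / 38.340 = 53.47 yr.

53.5 yr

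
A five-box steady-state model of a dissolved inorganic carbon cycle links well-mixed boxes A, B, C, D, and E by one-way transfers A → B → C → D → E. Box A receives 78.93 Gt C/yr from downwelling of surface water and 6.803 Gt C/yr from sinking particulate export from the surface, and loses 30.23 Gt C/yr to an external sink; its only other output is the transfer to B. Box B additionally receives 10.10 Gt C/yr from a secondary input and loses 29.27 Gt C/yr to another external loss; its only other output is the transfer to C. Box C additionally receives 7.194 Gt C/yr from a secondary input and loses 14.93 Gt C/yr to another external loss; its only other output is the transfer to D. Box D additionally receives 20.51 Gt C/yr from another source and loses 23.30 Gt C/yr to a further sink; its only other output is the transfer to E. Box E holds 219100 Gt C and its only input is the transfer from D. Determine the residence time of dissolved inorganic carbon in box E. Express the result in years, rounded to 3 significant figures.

8490 yr

Box A: F(A→B) = (78.93 + 6.803) − 30.23 = 55.503 Gt C/yr.
Box B: F(B→C) = (55.503 + 10.10) − 29.27 = 36.333 Gt C/yr.
Box C: F(C→D) = (36.333 + 7.194) − 14.93 = 28.597 Gt C/yr.
Box D: F(D→E) = (28.597 + 20.51) − 23.30 = 25.807 Gt C/yr.
Box E throughput = its input = 25.807 Gt C/yr; τ = 219100 / 25.807 = 8490 yr.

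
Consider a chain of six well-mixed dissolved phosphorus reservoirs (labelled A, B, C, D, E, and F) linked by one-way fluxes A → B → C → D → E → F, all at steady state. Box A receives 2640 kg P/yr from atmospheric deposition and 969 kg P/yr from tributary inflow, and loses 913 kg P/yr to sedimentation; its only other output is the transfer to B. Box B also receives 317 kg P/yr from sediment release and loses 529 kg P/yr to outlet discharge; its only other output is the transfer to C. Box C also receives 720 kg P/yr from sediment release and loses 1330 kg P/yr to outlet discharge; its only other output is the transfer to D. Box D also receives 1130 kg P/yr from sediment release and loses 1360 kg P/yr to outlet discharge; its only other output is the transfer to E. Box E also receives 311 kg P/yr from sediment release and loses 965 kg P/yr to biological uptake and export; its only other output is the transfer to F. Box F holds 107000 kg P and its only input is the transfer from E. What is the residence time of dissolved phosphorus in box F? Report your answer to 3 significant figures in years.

108 yr

Box A: F(A→B) = (2640 + 969) − 913 = 2696.0 kg P/yr.
Box B: F(B→C) = (2696.0 + 317) − 529 = 2484.0 kg P/yr.
Box C: F(C→D) = (2484.0 + 720) − 1330 = 1874.0 kg P/yr.
Box D: F(D→E) = (1874.0 + 1130) − 1360 = 1644.0 kg P/yr.
Box E: F(E→F) = (1644.0 + 311) − 965 = 990.00 kg P/yr.
Box F throughput = its input = 990.00 kg P/yr; τ = 107000 / 990.00 = 108.1 yr.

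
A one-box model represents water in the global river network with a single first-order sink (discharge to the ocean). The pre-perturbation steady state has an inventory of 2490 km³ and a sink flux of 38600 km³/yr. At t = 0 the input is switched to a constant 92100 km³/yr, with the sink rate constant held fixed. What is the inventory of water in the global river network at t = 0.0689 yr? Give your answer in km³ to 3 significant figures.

4760 km³

Residence time τ = M₀/F₀ = 0.06451 yr. The eventual steady state is M_∞ = M₀·(F₁/F₀) = 2490 × 92100/38600 = 5941.2 km³.
The anomaly ΔM(t) = M(t) − M_∞ decays as ΔM₀·e^(−t/τ) with ΔM₀ = 2490 − 5941.2 = −3451 km³.
At t = 0.0689 yr, e^(−t/τ) = e^(−1.068) = 0.3437, so ΔM = −1186 km³ and M = 5941.2 − 1186 = 4755.1 km³.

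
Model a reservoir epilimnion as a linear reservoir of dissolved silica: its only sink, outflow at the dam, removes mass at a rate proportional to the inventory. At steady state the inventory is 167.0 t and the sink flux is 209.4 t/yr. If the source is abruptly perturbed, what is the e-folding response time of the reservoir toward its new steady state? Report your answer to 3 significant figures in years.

0.798 yr

For a linear reservoir the response time equals the residence time τ = M/F.
τ = 167.0 / 209.4 = 0.7975 yr.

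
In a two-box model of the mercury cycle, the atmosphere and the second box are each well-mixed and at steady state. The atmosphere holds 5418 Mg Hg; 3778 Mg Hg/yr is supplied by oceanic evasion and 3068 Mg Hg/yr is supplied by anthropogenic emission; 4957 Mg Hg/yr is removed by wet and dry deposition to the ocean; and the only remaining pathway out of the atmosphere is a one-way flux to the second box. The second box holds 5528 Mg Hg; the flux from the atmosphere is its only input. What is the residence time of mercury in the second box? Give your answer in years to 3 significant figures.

2.93 yr

Balance the atmosphere: ΣF_in = 3778 + 3068 = 6846.0 Mg Hg/yr.
Flux to the second box = ΣF_in − (4957) = 1889.0 Mg Hg/yr.
At steady state the output of the second box equals its input, 1889.0 Mg Hg/yr.
τ = M / F = 5528 / 1889.0 = 2.926 yr.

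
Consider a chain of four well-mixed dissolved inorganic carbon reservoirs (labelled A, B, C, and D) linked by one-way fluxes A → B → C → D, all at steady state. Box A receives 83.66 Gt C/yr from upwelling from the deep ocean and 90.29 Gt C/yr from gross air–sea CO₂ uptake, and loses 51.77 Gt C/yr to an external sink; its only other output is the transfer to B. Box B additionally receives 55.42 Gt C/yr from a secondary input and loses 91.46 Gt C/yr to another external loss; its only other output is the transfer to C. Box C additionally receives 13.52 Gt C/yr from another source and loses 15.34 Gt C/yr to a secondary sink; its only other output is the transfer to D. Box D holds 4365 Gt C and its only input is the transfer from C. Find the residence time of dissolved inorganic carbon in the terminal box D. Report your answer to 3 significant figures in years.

Box A: F(A→B) = (83.66 + 90.29) − 51.77 = 122.18 Gt C/yr.
Box B: F(B→C) = (122.18 + 55.42) − 91.46 = 86.140 Gt C/yr.
Box C: F(C→D) = (86.140 + 13.52) − 15.34 = 84.320 Gt C/yr.
Box D throughput = its input = 84.320 Gt C/yr; τ = 4365 / 84.320 = 51.77 yr.

51.8 yr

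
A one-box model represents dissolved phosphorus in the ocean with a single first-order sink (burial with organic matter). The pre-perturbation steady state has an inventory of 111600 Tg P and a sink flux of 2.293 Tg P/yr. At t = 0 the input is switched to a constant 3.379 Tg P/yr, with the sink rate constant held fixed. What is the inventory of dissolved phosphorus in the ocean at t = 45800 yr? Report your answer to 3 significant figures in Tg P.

The sink rate constant is k = F₀/M₀ = 2.293/111600 = 2.055×10^-5 yr⁻¹.
Solving dM/dt = F₁ − kM with M(0) = M₀ gives M(t) = F₁/k + (M₀ − F₁/k)·e^(−kt).
F₁/k = 3.379/2.055×10^-5 = 164460 Tg P; kt = 2.055×10^-5 × 45800 = 0.9410, e^(−kt) = 0.3902.
M(45800) = 164460 + (111600 − 164460) × 0.3902 = 164460 − 20630 = 143830 Tg P.

144000 Tg P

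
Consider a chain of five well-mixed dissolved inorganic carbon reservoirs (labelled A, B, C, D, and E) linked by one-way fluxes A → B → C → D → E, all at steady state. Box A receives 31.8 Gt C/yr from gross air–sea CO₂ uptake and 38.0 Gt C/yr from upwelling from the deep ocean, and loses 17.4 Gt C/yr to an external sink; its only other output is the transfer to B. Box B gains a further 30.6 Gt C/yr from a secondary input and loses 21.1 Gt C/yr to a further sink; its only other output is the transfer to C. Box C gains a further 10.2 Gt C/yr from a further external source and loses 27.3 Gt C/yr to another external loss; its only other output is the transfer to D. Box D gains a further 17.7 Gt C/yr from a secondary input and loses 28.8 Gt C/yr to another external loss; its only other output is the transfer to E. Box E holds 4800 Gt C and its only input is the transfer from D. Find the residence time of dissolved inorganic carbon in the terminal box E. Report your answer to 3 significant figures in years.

Box A: F(A→B) = (31.8 + 38.0) − 17.4 = 52.400 Gt C/yr.
Box B: F(B→C) = (52.400 + 30.6) − 21.1 = 61.900 Gt C/yr.
Box C: F(C→D) = (61.900 + 10.2) − 27.3 = 44.800 Gt C/yr.
Box D: F(D→E) = (44.800 + 17.7) − 28.8 = 33.700 Gt C/yr.
Box E throughput = its input = 33.700 Gt C/yr; τ = 4800 / 33.700 = 142.4 yr.

142 yr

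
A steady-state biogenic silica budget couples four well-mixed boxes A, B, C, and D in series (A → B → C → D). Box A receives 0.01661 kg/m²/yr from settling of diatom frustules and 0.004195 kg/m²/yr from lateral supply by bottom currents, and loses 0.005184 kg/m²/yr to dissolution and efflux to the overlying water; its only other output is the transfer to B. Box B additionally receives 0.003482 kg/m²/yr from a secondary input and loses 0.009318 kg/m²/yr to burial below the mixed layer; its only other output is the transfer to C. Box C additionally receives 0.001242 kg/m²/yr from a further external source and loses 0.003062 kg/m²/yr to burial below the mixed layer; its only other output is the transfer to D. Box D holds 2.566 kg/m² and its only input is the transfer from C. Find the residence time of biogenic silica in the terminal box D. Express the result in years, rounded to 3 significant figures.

Box A: F(A→B) = (0.01661 + 0.004195) − 0.005184 = 0.015621 kg/m²/yr.
Box B: F(B→C) = (0.015621 + 0.003482) − 0.009318 = 0.0097850 kg/m²/yr.
Box C: F(C→D) = (0.0097850 + 0.001242) − 0.003062 = 0.0079650 kg/m²/yr.
Box D throughput = its input = 0.0079650 kg/m²/yr; τ = 2.566 / 0.0079650 = 322.2 yr.

322 yr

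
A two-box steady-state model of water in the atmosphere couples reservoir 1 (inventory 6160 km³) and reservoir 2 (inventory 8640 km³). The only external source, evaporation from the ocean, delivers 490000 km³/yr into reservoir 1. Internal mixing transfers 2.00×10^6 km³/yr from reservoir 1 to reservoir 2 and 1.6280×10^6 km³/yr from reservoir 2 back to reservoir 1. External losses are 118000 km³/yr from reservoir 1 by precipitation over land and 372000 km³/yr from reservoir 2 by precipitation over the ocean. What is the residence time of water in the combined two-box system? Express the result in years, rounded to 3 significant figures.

0.0302 yr

Residence time in the combined system uses the total inventory and the total *external* removal — internal exchanges between the two boxes cancel.
M_total = 6160 + 8640 = 14800 km³.
ΣF_external_out = 118000 + 372000 = 490000 km³/yr.
τ = M_total / ΣF_ext = 14800 / 490000 = 0.03020 yr.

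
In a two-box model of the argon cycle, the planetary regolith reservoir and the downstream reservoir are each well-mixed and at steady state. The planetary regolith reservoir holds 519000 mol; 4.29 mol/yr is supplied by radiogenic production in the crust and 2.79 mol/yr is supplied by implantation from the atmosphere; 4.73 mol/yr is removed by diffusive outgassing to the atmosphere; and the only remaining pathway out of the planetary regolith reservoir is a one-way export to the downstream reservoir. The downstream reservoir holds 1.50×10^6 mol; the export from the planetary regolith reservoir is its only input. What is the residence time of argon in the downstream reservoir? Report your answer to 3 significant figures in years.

638000 yr

Balance the planetary regolith reservoir: ΣF_in = 4.29 + 2.79 = 7.0800 mol/yr.
Export to the downstream reservoir = ΣF_in − (4.73) = 2.3500 mol/yr.
At steady state the output of the downstream reservoir equals its input, 2.3500 mol/yr.
τ = M / F = 1.50×10^6 / 2.3500 = 638300 yr.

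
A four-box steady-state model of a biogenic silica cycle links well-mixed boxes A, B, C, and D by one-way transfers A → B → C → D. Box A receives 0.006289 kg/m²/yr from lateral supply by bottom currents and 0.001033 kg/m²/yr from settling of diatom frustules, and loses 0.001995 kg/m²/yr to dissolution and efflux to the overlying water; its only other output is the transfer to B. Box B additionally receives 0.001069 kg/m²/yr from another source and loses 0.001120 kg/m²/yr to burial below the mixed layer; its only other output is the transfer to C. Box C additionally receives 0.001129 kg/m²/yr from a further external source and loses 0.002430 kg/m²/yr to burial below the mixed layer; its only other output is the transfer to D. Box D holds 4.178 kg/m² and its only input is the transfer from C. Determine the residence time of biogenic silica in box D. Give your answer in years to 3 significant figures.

1050 yr

Box A: F(A→B) = (0.006289 + 0.001033) − 0.001995 = 0.0053270 kg/m²/yr.
Box B: F(B→C) = (0.0053270 + 0.001069) − 0.001120 = 0.0052760 kg/m²/yr.
Box C: F(C→D) = (0.0052760 + 0.001129) − 0.002430 = 0.0039750 kg/m²/yr.
Box D throughput = its input = 0.0039750 kg/m²/yr; τ = 4.178 / 0.0039750 = 1051 yr.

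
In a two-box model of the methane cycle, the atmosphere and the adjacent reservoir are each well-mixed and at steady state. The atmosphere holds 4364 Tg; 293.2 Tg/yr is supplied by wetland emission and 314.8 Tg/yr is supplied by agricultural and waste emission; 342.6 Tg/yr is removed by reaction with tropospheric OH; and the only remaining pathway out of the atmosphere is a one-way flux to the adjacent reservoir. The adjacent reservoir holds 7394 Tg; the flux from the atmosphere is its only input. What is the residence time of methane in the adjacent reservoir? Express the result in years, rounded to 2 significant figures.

Balance the atmosphere: ΣF_in = 293.2 + 314.8 = 608.00 Tg/yr.
Flux to the adjacent reservoir = ΣF_in − (342.6) = 265.40 Tg/yr.
At steady state the output of the adjacent reservoir equals its input, 265.40 Tg/yr.
τ = M / F = 7394 / 265.40 = 27.86 yr.

28 yr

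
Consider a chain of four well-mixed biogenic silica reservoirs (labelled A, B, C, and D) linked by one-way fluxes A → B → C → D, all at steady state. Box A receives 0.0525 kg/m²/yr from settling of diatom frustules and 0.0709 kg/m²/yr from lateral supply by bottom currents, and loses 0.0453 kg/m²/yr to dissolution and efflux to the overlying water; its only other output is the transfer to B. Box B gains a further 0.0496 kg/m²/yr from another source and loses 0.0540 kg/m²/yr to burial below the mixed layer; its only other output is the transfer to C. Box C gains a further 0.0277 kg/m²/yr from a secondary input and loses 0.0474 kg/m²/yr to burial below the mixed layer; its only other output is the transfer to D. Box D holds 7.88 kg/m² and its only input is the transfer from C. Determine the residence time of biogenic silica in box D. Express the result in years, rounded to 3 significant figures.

146 yr

Box A: F(A→B) = (0.0525 + 0.0709) − 0.0453 = 0.078100 kg/m²/yr.
Box B: F(B→C) = (0.078100 + 0.0496) − 0.0540 = 0.073700 kg/m²/yr.
Box C: F(C→D) = (0.073700 + 0.0277) − 0.0474 = 0.054000 kg/m²/yr.
Box D throughput = its input = 0.054000 kg/m²/yr; τ = 7.88 / 0.054000 = 145.9 yr.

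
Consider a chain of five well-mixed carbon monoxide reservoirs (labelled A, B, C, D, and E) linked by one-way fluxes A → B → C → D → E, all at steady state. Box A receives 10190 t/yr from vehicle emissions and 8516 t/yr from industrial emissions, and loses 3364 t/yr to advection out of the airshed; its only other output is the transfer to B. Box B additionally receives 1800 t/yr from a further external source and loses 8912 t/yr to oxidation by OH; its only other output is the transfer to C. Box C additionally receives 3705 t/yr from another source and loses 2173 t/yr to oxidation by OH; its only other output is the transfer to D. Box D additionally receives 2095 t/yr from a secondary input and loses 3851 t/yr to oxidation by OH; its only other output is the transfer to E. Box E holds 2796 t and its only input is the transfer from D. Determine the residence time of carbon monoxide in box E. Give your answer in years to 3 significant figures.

0.349 yr

Box A: F(A→B) = (10190 + 8516) − 3364 = 15342 t/yr.
Box B: F(B→C) = (15342 + 1800) − 8912 = 8230.0 t/yr.
Box C: F(C→D) = (8230.0 + 3705) − 2173 = 9762.0 t/yr.
Box D: F(D→E) = (9762.0 + 2095) − 3851 = 8006.0 t/yr.
Box E throughput = its input = 8006.0 t/yr; τ = 2796 / 8006.0 = 0.3492 yr.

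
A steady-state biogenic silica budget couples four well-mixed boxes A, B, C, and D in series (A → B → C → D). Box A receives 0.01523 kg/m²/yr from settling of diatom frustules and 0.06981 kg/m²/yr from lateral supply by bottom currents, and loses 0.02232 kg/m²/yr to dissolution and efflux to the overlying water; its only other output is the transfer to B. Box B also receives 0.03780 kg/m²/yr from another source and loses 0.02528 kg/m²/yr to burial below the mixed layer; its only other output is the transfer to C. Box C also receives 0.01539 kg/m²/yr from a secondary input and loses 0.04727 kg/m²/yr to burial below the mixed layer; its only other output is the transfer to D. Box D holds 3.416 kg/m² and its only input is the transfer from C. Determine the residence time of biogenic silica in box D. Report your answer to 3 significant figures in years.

78.8 yr

Box A: F(A→B) = (0.01523 + 0.06981) − 0.02232 = 0.062720 kg/m²/yr.
Box B: F(B→C) = (0.062720 + 0.03780) − 0.02528 = 0.075240 kg/m²/yr.
Box C: F(C→D) = (0.075240 + 0.01539) − 0.04727 = 0.043360 kg/m²/yr.
Box D throughput = its input = 0.043360 kg/m²/yr; τ = 3.416 / 0.043360 = 78.78 yr.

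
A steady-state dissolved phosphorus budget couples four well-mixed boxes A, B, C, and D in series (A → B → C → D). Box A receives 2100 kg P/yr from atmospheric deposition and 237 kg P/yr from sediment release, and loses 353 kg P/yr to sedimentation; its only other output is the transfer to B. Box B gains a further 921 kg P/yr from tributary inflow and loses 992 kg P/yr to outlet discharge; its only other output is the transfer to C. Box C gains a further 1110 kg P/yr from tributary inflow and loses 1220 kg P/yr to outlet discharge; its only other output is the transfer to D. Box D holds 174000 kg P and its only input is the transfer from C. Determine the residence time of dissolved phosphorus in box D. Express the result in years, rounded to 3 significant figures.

Box A: F(A→B) = (2100 + 237) − 353 = 1984.0 kg P/yr.
Box B: F(B→C) = (1984.0 + 921) − 992 = 1913.0 kg P/yr.
Box C: F(C→D) = (1913.0 + 1110) − 1220 = 1803.0 kg P/yr.
Box D throughput = its input = 1803.0 kg P/yr; τ = 174000 / 1803.0 = 96.51 yr.

96.5 yr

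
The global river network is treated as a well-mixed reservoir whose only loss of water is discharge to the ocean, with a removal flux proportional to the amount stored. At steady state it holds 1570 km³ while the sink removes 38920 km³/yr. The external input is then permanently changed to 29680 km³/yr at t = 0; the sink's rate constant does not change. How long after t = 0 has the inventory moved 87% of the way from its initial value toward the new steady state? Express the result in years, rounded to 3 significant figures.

τ = M₀/F₀ = 1570/38920 = 0.04034 yr.
The remaining gap fraction is e^(−t/τ); 87% covered ⇒ e^(−t/τ) = 0.130.
t = −τ ln(0.130) = 0.04034 × 2.040 = 0.08230 yr.

0.0823 yr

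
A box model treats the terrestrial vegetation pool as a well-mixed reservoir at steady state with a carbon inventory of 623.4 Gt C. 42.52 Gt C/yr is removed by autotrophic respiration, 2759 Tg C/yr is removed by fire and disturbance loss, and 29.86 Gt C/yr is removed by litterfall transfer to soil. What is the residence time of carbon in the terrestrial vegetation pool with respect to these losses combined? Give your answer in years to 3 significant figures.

Convert the fire and disturbance loss flux: 2759 Tg C/yr = 2.759 Gt C/yr.
Total removal = 42.52 + 2.759 + 29.86 = 75.139 Gt C/yr.
τ = M / ΣF_out = 623.4 / 75.139 = 8.297 yr.

8.30 yr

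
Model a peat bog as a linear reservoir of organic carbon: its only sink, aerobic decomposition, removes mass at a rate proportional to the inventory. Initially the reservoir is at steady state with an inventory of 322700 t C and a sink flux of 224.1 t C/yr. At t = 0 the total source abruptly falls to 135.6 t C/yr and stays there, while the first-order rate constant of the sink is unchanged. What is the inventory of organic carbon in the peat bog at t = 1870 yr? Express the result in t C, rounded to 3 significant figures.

Residence time τ = M₀/F₀ = 1440 yr. The eventual steady state is M_∞ = M₀·(F₁/F₀) = 322700 × 135.6/224.1 = 195260 t C.
The anomaly ΔM(t) = M(t) − M_∞ decays as ΔM₀·e^(−t/τ) with ΔM₀ = 322700 − 195260 = 127400 t C.
At t = 1870 yr, e^(−t/τ) = e^(−1.299) = 0.2729, so ΔM = 34780 t C and M = 195260 + 34780 = 230040 t C.

230000 t C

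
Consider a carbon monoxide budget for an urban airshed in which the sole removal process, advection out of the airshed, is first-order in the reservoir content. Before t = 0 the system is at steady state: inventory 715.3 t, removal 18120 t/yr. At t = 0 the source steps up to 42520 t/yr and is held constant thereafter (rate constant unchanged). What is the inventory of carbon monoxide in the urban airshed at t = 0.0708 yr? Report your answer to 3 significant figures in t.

1520 t

τ = M₀/F₀ = 715.3/18120 = 0.03948 yr; rate constant k = 1/τ.
New steady state M_∞ = F₁/k = F₁·τ = 42520 × 0.03948 = 1678.5 t.
M(t) = M_∞ + (M₀ − M_∞)·e^(−t/τ); t/τ = 0.0708/0.03948 = 1.794, so e^(−t/τ) = 0.1664.
M(t) = 1678.5 − 963.2 × 0.1664 = 1518.3 t.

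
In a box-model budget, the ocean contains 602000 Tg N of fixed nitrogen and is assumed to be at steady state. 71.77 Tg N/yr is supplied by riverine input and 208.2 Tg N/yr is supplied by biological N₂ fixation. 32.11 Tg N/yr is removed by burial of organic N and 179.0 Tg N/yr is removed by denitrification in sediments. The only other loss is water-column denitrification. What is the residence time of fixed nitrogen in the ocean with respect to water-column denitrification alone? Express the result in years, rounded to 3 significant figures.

8740 yr

At steady state ΣF_in = ΣF_out.
ΣF_in = 71.77 + 208.2 = 279.97 Tg N/yr.
Water-column denitrification flux = ΣF_in − (32.11 + 179.0) = 279.97 − 211.1 = 68.86 Tg N/yr.
τ = M / F = 602000 / 68.86 = 8742 yr.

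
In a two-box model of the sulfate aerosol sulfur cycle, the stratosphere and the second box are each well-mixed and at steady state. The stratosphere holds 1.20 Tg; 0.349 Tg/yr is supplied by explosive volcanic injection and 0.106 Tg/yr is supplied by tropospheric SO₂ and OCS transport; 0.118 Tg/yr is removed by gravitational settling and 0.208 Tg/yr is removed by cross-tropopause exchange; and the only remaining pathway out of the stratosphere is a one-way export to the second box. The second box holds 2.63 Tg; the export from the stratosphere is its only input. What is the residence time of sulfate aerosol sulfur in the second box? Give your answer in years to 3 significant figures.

Balance the stratosphere: ΣF_in = 0.349 + 0.106 = 0.45500 Tg/yr.
Export to the second box = ΣF_in − (0.118 + 0.208) = 0.12900 Tg/yr.
At steady state the output of the second box equals its input, 0.12900 Tg/yr.
τ = M / F = 2.63 / 0.12900 = 20.39 yr.

20.4 yr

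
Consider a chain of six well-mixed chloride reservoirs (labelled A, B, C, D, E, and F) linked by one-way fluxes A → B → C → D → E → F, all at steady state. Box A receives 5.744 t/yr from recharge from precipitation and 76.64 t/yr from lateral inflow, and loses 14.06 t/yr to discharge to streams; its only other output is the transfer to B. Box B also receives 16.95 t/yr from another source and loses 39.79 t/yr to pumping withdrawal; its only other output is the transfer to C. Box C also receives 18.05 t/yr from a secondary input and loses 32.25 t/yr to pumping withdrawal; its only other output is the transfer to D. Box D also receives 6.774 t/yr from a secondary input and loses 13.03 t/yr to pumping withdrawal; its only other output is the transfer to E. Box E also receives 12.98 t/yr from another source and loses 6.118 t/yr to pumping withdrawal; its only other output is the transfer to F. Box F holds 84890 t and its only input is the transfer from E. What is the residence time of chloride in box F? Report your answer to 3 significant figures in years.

2660 yr

Box A: F(A→B) = (5.744 + 76.64) − 14.06 = 68.324 t/yr.
Box B: F(B→C) = (68.324 + 16.95) − 39.79 = 45.484 t/yr.
Box C: F(C→D) = (45.484 + 18.05) − 32.25 = 31.284 t/yr.
Box D: F(D→E) = (31.284 + 6.774) − 13.03 = 25.028 t/yr.
Box E: F(E→F) = (25.028 + 12.98) − 6.118 = 31.890 t/yr.
Box F throughput = its input = 31.890 t/yr; τ = 84890 / 31.890 = 2662 yr.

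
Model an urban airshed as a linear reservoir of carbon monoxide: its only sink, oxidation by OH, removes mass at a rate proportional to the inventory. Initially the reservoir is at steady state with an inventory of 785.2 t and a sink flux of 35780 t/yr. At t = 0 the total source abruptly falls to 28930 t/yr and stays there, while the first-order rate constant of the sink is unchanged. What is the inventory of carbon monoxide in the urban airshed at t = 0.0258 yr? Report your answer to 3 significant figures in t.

681 t

τ = M₀/F₀ = 785.2/35780 = 0.02195 yr; rate constant k = 1/τ.
New steady state M_∞ = F₁/k = F₁·τ = 28930 × 0.02195 = 634.88 t.
M(t) = M_∞ + (M₀ − M_∞)·e^(−t/τ); t/τ = 0.0258/0.02195 = 1.176, so e^(−t/τ) = 0.3086.
M(t) = 634.88 + 150.3 × 0.3086 = 681.27 t.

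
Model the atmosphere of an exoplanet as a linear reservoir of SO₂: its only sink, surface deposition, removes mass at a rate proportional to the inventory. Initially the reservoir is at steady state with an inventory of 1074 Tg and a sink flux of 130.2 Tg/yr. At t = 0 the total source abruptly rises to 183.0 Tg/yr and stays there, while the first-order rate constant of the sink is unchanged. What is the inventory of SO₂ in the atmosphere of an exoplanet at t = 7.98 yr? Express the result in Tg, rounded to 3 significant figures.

τ = M₀/F₀ = 1074/130.2 = 8.249 yr; rate constant k = 1/τ.
New steady state M_∞ = F₁/k = F₁·τ = 183.0 × 8.249 = 1509.5 Tg.
M(t) = M_∞ + (M₀ − M_∞)·e^(−t/τ); t/τ = 7.98/8.249 = 0.9674, so e^(−t/τ) = 0.3801.
M(t) = 1509.5 − 435.5 × 0.3801 = 1344.0 Tg.

1340 Tg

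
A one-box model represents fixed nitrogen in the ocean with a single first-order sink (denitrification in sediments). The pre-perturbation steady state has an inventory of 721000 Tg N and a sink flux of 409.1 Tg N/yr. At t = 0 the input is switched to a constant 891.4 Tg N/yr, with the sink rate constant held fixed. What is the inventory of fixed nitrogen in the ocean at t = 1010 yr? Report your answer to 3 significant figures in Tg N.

1.09×10^6 Tg N

The sink rate constant is k = F₀/M₀ = 409.1/721000 = 0.0005674 yr⁻¹.
Solving dM/dt = F₁ − kM with M(0) = M₀ gives M(t) = F₁/k + (M₀ − F₁/k)·e^(−kt).
F₁/k = 891.4/0.0005674 = 1.5710×10^6 Tg N; kt = 0.0005674 × 1010 = 0.5731, e^(−kt) = 0.5638.
M(1010) = 1.5710×10^6 + (721000 − 1.5710×10^6) × 0.5638 = 1.5710×10^6 − 479200 = 1.0918×10^6 Tg N.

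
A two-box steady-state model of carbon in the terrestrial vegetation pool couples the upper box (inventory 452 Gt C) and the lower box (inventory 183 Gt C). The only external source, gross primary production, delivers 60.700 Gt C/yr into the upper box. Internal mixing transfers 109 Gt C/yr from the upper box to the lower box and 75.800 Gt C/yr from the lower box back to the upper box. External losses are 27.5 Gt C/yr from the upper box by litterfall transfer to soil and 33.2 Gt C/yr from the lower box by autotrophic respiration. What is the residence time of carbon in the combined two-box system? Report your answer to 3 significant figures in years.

Residence time in the combined system uses the total inventory and the total *external* removal — internal exchanges between the two boxes cancel.
M_total = 452 + 183 = 635.00 Gt C.
ΣF_external_out = 27.5 + 33.2 = 60.700 Gt C/yr.
τ = M_total / ΣF_ext = 635.00 / 60.700 = 10.46 yr.

10.5 yr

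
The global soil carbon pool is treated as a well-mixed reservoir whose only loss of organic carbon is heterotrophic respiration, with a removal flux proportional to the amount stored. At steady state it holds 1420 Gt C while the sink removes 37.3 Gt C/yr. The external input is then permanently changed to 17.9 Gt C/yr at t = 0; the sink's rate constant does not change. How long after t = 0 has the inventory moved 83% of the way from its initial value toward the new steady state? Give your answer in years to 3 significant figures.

τ = M₀/F₀ = 1420/37.3 = 38.07 yr.
The remaining gap fraction is e^(−t/τ); 83% covered ⇒ e^(−t/τ) = 0.170.
t = −τ ln(0.170) = 38.07 × 1.772 = 67.46 yr.

67.5 yr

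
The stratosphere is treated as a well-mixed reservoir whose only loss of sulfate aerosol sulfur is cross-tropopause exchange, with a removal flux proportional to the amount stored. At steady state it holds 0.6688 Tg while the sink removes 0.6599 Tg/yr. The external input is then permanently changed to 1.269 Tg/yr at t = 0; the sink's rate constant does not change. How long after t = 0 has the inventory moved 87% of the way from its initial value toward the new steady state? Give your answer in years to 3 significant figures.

2.07 yr

τ = M₀/F₀ = 0.6688/0.6599 = 1.013 yr.
The remaining gap fraction is e^(−t/τ); 87% covered ⇒ e^(−t/τ) = 0.130.
t = −τ ln(0.130) = 1.013 × 2.040 = 2.068 yr.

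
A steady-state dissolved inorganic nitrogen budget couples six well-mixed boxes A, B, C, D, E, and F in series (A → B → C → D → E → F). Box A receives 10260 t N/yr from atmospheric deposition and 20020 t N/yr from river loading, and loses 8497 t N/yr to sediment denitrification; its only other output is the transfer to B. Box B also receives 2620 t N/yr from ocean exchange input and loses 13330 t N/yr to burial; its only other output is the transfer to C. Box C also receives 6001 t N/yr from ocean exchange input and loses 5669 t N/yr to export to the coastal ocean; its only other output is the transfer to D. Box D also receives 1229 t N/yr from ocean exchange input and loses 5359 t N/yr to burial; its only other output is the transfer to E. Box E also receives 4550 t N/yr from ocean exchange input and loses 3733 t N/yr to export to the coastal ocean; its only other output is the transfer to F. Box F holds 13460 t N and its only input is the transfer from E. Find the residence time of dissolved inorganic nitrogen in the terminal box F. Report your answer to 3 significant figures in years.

Box A: F(A→B) = (10260 + 20020) − 8497 = 21783 t N/yr.
Box B: F(B→C) = (21783 + 2620) − 13330 = 11073 t N/yr.
Box C: F(C→D) = (11073 + 6001) − 5669 = 11405 t N/yr.
Box D: F(D→E) = (11405 + 1229) − 5359 = 7275.0 t N/yr.
Box E: F(E→F) = (7275.0 + 4550) − 3733 = 8092.0 t N/yr.
Box F throughput = its input = 8092.0 t N/yr; τ = 13460 / 8092.0 = 1.663 yr.

1.66 yr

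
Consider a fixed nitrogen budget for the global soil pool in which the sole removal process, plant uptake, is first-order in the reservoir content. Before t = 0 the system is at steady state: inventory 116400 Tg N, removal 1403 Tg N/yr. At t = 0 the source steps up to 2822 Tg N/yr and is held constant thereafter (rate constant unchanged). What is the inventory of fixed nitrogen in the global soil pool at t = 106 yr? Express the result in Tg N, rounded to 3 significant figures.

201000 Tg N

τ = M₀/F₀ = 116400/1403 = 82.97 yr; rate constant k = 1/τ.
New steady state M_∞ = F₁/k = F₁·τ = 2822 × 82.97 = 234130 Tg N.
M(t) = M_∞ + (M₀ − M_∞)·e^(−t/τ); t/τ = 106/82.97 = 1.278, so e^(−t/τ) = 0.2787.
M(t) = 234130 − 117700 × 0.2787 = 201320 Tg N.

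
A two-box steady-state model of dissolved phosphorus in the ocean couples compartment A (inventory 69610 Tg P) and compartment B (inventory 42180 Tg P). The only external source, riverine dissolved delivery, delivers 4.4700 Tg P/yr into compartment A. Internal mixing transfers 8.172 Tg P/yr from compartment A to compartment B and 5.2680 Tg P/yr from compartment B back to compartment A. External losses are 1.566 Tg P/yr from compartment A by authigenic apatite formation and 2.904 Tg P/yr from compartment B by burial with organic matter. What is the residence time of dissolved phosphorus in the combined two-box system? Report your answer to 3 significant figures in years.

Treat the two boxes together as one reservoir: the mixing fluxes between them are internal recycling, so τ = ΣM / Σ(external losses).
M_total = 69610 + 42180 = 111790 Tg P.
ΣF_external_out = 1.566 + 2.904 = 4.4700 Tg P/yr.
τ = M_total / ΣF_ext = 111790 / 4.4700 = 25010 yr.

25000 yr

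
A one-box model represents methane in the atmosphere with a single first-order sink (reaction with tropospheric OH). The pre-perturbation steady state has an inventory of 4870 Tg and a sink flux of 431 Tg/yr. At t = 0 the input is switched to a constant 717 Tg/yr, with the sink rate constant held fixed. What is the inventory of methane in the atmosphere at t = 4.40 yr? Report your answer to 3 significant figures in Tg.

Residence time τ = M₀/F₀ = 11.30 yr. The eventual steady state is M_∞ = M₀·(F₁/F₀) = 4870 × 717/431 = 8101.6 Tg.
The anomaly ΔM(t) = M(t) − M_∞ decays as ΔM₀·e^(−t/τ) with ΔM₀ = 4870 − 8101.6 = −3232 Tg.
At t = 4.40 yr, e^(−t/τ) = e^(−0.3894) = 0.6775, so ΔM = −2189 Tg and M = 8101.6 − 2189 = 5912.3 Tg.

5910 Tg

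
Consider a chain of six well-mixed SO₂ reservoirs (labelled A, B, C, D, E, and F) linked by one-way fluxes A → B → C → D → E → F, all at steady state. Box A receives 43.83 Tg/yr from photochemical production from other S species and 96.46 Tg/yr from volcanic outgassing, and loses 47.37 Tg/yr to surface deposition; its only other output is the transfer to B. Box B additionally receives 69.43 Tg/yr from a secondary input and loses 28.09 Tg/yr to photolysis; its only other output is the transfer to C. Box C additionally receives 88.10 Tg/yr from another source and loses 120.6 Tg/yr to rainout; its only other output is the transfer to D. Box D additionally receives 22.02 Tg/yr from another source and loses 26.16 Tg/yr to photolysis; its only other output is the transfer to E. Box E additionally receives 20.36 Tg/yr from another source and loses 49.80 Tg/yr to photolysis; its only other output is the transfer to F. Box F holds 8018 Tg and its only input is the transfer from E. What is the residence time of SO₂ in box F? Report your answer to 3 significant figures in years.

118 yr

Box A: F(A→B) = (43.83 + 96.46) − 47.37 = 92.920 Tg/yr.
Box B: F(B→C) = (92.920 + 69.43) − 28.09 = 134.26 Tg/yr.
Box C: F(C→D) = (134.26 + 88.10) − 120.6 = 101.76 Tg/yr.
Box D: F(D→E) = (101.76 + 22.02) − 26.16 = 97.620 Tg/yr.
Box E: F(E→F) = (97.620 + 20.36) − 49.80 = 68.180 Tg/yr.
Box F throughput = its input = 68.180 Tg/yr; τ = 8018 / 68.180 = 117.6 yr.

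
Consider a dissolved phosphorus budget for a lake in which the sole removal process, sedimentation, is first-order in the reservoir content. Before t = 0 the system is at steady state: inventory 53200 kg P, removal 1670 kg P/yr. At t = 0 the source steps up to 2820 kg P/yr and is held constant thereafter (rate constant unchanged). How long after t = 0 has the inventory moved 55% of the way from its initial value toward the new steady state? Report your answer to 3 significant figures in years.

25.4 yr

τ = M₀/F₀ = 53200/1670 = 31.86 yr.
The remaining gap fraction is e^(−t/τ); 55% covered ⇒ e^(−t/τ) = 0.450.
t = −τ ln(0.450) = 31.86 × 0.7985 = 25.44 yr.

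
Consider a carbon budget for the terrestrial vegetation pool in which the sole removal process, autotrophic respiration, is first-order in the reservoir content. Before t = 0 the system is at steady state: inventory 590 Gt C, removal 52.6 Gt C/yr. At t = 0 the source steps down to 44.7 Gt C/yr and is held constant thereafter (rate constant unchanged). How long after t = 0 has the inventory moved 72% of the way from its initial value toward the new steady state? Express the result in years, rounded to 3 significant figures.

14.3 yr

τ = M₀/F₀ = 590/52.6 = 11.22 yr.
The remaining gap fraction is e^(−t/τ); 72% covered ⇒ e^(−t/τ) = 0.280.
t = −τ ln(0.280) = 11.22 × 1.273 = 14.28 yr.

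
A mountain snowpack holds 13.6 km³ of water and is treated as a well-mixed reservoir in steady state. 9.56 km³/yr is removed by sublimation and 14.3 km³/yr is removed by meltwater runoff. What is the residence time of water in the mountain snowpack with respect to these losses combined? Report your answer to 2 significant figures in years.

0.57 yr

Total removal = 9.560 + 14.30 = 23.860 km³/yr.
τ = M / ΣF_out = 13.6 / 23.860 = 0.5700 yr.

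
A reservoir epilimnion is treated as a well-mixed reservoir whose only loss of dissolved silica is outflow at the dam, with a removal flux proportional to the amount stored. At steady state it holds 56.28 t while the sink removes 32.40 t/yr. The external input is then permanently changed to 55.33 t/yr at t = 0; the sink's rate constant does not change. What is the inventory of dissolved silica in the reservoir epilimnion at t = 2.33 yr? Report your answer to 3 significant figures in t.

The sink rate constant is k = F₀/M₀ = 32.40/56.28 = 0.5757 yr⁻¹.
Solving dM/dt = F₁ − kM with M(0) = M₀ gives M(t) = F₁/k + (M₀ − F₁/k)·e^(−kt).
F₁/k = 55.33/0.5757 = 96.110 t; kt = 0.5757 × 2.33 = 1.341, e^(−kt) = 0.2615.
M(2.33) = 96.110 + (56.28 − 96.110) × 0.2615 = 96.110 − 10.42 = 85.695 t.

85.7 t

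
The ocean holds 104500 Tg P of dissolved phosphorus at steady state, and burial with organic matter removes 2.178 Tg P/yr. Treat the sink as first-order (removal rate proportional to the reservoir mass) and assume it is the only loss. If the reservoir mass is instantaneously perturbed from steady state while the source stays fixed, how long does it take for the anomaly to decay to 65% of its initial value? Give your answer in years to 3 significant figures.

For a linear reservoir the anomaly decays as exp(−t/τ) with τ = M/F = 104500/2.178 = 47980 yr.
exp(−t/τ) = 0.65 ⇒ t = −τ ln(0.65) = 47980 × 0.4308 = 20670 yr.

20700 yr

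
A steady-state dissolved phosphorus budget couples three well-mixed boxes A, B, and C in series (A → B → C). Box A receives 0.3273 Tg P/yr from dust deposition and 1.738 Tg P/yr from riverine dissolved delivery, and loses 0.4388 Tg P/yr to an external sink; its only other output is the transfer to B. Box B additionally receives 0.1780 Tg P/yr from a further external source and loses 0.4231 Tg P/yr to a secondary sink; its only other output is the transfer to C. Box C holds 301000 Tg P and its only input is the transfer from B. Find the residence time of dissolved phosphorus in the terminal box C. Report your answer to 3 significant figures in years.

Box A: F(A→B) = (0.3273 + 1.738) − 0.4388 = 1.6265 Tg P/yr.
Box B: F(B→C) = (1.6265 + 0.1780) − 0.4231 = 1.3814 Tg P/yr.
Box C throughput = its input = 1.3814 Tg P/yr; τ = 301000 / 1.3814 = 217900 yr.

218000 yr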